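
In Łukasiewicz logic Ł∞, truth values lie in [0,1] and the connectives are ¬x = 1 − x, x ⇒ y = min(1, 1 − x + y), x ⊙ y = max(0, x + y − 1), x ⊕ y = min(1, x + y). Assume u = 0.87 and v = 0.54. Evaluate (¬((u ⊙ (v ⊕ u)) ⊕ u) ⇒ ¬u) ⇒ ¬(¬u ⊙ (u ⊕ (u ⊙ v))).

0.87

v ⊕ u = min(1, 0.54 + 0.87) = min(1, 1.41) = 1.00
u ⊙ (v ⊕ u) = max(0, 0.87 + 1.00 − 1) = max(0, 0.87) = 0.87
(u ⊙ (v ⊕ u)) ⊕ u = min(1, 0.87 + 0.87) = min(1, 1.74) = 1.00
¬((u ⊙ (v ⊕ u)) ⊕ u) = 1 − 1.00 = 0.00
¬u = 1 − 0.87 = 0.13
¬((u ⊙ (v ⊕ u)) ⊕ u) ⇒ ¬u = min(1, 1 − 0.00 + 0.13) = min(1, 1.13) = 1.00
u ⊙ v = max(0, 0.87 + 0.54 − 1) = max(0, 0.41) = 0.41
u ⊕ (u ⊙ v) = min(1, 0.87 + 0.41) = min(1, 1.28) = 1.00
¬u ⊙ (u ⊕ (u ⊙ v)) = max(0, 0.13 + 1.00 − 1) = max(0, 0.13) = 0.13
¬(¬u ⊙ (u ⊕ (u ⊙ v))) = 1 − 0.13 = 0.87
(¬((u ⊙ (v ⊕ u)) ⊕ u) ⇒ ¬u) ⇒ ¬(¬u ⊙ (u ⊕ (u ⊙ v))) = min(1, 1 − 1.00 + 0.87) = min(1, 0.87) = 0.87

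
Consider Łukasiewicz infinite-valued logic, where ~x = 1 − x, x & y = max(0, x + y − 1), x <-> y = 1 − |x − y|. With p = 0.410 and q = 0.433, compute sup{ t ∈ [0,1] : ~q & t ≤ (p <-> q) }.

1.000

~q = 1 − 0.433 = 0.567
So the left factor is ~q = 0.567.
p <-> q = 1 − |0.410 − 0.433| = 1 − 0.023 = 0.977
So the right-hand bound is p <-> q = 0.977.
The residuum of the Łukasiewicz t-norm gives the supremum: min(1, 1 − 0.567 + 0.977).
1 − 0.567 + 0.977 = 1.410, so t = min(1, 1.410) = 1.000.
Check: 0.567 & 1.000 = max(0, 0.567) = 0.567 ≤ 0.977.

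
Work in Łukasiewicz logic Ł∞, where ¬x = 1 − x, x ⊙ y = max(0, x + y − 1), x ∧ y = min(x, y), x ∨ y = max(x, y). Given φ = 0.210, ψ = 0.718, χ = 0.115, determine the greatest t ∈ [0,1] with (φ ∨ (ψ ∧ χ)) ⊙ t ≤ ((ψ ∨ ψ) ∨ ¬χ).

ψ ∧ χ = min(0.718, 0.115) = 0.115
φ ∨ (ψ ∧ χ) = max(0.210, 0.115) = 0.210
So the left factor is φ ∨ (ψ ∧ χ) = 0.210.
ψ ∨ ψ = max(0.718, 0.718) = 0.718
¬χ = 1 − 0.115 = 0.885
(ψ ∨ ψ) ∨ ¬χ = max(0.718, 0.885) = 0.885
So the right-hand bound is (ψ ∨ ψ) ∨ ¬χ = 0.885.
The residuum of the Łukasiewicz t-norm gives the supremum: min(1, 1 − 0.210 + 0.885).
1 − 0.210 + 0.885 = 1.675, so t = min(1, 1.675) = 1.000.
Check: 0.210 ⊙ 1.000 = max(0, 0.210) = 0.210 ≤ 0.885.

1.000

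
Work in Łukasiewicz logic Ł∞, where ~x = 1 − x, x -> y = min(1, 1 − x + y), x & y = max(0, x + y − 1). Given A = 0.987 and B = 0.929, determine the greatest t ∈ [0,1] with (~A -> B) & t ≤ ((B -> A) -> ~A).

~A = 1 − 0.987 = 0.013
~A -> B = min(1, 1 − 0.013 + 0.929) = min(1, 1.916) = 1.000
So the left factor is ~A -> B = 1.000.
B -> A = min(1, 1 − 0.929 + 0.987) = min(1, 1.058) = 1.000
(B -> A) -> ~A = min(1, 1 − 1.000 + 0.013) = min(1, 0.013) = 0.013
So the right-hand bound is (B -> A) -> ~A = 0.013.
The residuum of the Łukasiewicz t-norm gives the supremum: min(1, 1 − 1.000 + 0.013).
1 − 1.000 + 0.013 = 0.013, so t = min(1, 0.013) = 0.013.
Check: 1.000 & 0.013 = max(0, 0.013) = 0.013 ≤ 0.013.

0.013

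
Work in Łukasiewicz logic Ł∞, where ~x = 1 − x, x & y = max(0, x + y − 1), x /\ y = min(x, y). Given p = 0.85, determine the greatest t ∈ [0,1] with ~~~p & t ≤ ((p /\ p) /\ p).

~p = 1 − 0.85 = 0.15
~~p = 1 − 0.15 = 0.85
~~~p = 1 − 0.85 = 0.15
So the left factor is ~~~p = 0.15.
p /\ p = min(0.85, 0.85) = 0.85
(p /\ p) /\ p = min(0.85, 0.85) = 0.85
So the right-hand bound is (p /\ p) /\ p = 0.85.
The residuum of the Łukasiewicz t-norm gives the supremum: min(1, 1 − 0.15 + 0.85).
1 − 0.15 + 0.85 = 1.70, so t = min(1, 1.70) = 1.00.
Check: 0.15 & 1.00 = max(0, 0.15) = 0.15 ≤ 0.85.

1.00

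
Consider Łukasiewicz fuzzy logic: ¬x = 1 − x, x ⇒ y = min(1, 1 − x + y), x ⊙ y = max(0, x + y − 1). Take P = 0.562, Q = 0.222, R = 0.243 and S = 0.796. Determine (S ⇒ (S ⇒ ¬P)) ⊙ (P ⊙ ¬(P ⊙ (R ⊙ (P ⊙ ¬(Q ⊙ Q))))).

¬P = 1 − 0.562 = 0.438
S ⇒ ¬P = min(1, 1 − 0.796 + 0.438) = min(1, 0.642) = 0.642
S ⇒ (S ⇒ ¬P) = min(1, 1 − 0.796 + 0.642) = min(1, 0.846) = 0.846
Q ⊙ Q = max(0, 0.222 + 0.222 − 1) = max(0, -0.556) = 0.000
¬(Q ⊙ Q) = 1 − 0.000 = 1.000
P ⊙ ¬(Q ⊙ Q) = max(0, 0.562 + 1.000 − 1) = max(0, 0.562) = 0.562
R ⊙ (P ⊙ ¬(Q ⊙ Q)) = max(0, 0.243 + 0.562 − 1) = max(0, -0.195) = 0.000
P ⊙ (R ⊙ (P ⊙ ¬(Q ⊙ Q))) = max(0, 0.562 + 0.000 − 1) = max(0, -0.438) = 0.000
¬(P ⊙ (R ⊙ (P ⊙ ¬(Q ⊙ Q)))) = 1 − 0.000 = 1.000
P ⊙ ¬(P ⊙ (R ⊙ (P ⊙ ¬(Q ⊙ Q)))) = max(0, 0.562 + 1.000 − 1) = max(0, 0.562) = 0.562
(S ⇒ (S ⇒ ¬P)) ⊙ (P ⊙ ¬(P ⊙ (R ⊙ (P ⊙ ¬(Q ⊙ Q))))) = max(0, 0.846 + 0.562 − 1) = max(0, 0.408) = 0.408

0.408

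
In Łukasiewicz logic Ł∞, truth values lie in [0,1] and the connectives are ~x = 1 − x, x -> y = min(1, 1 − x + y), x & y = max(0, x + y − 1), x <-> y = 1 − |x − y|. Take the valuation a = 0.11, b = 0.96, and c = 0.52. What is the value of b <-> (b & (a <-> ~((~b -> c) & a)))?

0.22

~b = 1 − 0.96 = 0.04
~b -> c = min(1, 1 − 0.04 + 0.52) = min(1, 1.48) = 1.00
(~b -> c) & a = max(0, 1.00 + 0.11 − 1) = max(0, 0.11) = 0.11
~((~b -> c) & a) = 1 − 0.11 = 0.89
a <-> ~((~b -> c) & a) = 1 − |0.11 − 0.89| = 1 − 0.78 = 0.22
b & (a <-> ~((~b -> c) & a)) = max(0, 0.96 + 0.22 − 1) = max(0, 0.18) = 0.18
b <-> (b & (a <-> ~((~b -> c) & a))) = 1 − |0.96 − 0.18| = 1 − 0.78 = 0.22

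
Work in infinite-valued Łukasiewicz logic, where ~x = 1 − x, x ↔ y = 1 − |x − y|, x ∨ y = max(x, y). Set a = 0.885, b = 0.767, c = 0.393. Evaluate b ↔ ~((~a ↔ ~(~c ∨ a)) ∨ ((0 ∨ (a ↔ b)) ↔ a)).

0.233

~a = 1 − 0.885 = 0.115
~c = 1 − 0.393 = 0.607
~c ∨ a = max(0.607, 0.885) = 0.885
~(~c ∨ a) = 1 − 0.885 = 0.115
~a ↔ ~(~c ∨ a) = 1 − |0.115 − 0.115| = 1 − 0.000 = 1.000
a ↔ b = 1 − |0.885 − 0.767| = 1 − 0.118 = 0.882
0 ∨ (a ↔ b) = max(0.000, 0.882) = 0.882
(0 ∨ (a ↔ b)) ↔ a = 1 − |0.882 − 0.885| = 1 − 0.003 = 0.997
(~a ↔ ~(~c ∨ a)) ∨ ((0 ∨ (a ↔ b)) ↔ a) = max(1.000, 0.997) = 1.000
~((~a ↔ ~(~c ∨ a)) ∨ ((0 ∨ (a ↔ b)) ↔ a)) = 1 − 1.000 = 0.000
b ↔ ~((~a ↔ ~(~c ∨ a)) ∨ ((0 ∨ (a ↔ b)) ↔ a)) = 1 − |0.767 − 0.000| = 1 − 0.767 = 0.233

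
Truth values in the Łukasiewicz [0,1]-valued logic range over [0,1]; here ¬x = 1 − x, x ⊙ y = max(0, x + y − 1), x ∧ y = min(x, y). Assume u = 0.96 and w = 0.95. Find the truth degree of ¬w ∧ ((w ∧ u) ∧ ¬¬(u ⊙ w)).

¬w = 1 − 0.95 = 0.05
w ∧ u = min(0.95, 0.96) = 0.95
u ⊙ w = max(0, 0.96 + 0.95 − 1) = max(0, 0.91) = 0.91
¬(u ⊙ w) = 1 − 0.91 = 0.09
¬¬(u ⊙ w) = 1 − 0.09 = 0.91
(w ∧ u) ∧ ¬¬(u ⊙ w) = min(0.95, 0.91) = 0.91
¬w ∧ ((w ∧ u) ∧ ¬¬(u ⊙ w)) = min(0.05, 0.91) = 0.05

0.05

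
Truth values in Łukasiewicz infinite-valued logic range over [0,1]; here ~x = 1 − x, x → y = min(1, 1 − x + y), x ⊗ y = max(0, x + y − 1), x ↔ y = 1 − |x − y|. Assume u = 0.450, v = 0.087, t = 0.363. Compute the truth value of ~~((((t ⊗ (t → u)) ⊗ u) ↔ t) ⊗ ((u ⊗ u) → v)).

t → u = min(1, 1 − 0.363 + 0.450) = min(1, 1.087) = 1.000
t ⊗ (t → u) = max(0, 0.363 + 1.000 − 1) = max(0, 0.363) = 0.363
(t ⊗ (t → u)) ⊗ u = max(0, 0.363 + 0.450 − 1) = max(0, -0.187) = 0.000
((t ⊗ (t → u)) ⊗ u) ↔ t = 1 − |0.000 − 0.363| = 1 − 0.363 = 0.637
u ⊗ u = max(0, 0.450 + 0.450 − 1) = max(0, -0.100) = 0.000
(u ⊗ u) → v = min(1, 1 − 0.000 + 0.087) = min(1, 1.087) = 1.000
(((t ⊗ (t → u)) ⊗ u) ↔ t) ⊗ ((u ⊗ u) → v) = max(0, 0.637 + 1.000 − 1) = max(0, 0.637) = 0.637
~((((t ⊗ (t → u)) ⊗ u) ↔ t) ⊗ ((u ⊗ u) → v)) = 1 − 0.637 = 0.363
~~((((t ⊗ (t → u)) ⊗ u) ↔ t) ⊗ ((u ⊗ u) → v)) = 1 − 0.363 = 0.637

0.637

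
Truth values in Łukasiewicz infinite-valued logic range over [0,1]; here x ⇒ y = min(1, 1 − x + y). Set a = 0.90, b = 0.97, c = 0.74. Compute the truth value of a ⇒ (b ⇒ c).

0.87

b ⇒ c = min(1, 1 − 0.97 + 0.74) = min(1, 0.77) = 0.77
a ⇒ (b ⇒ c) = min(1, 1 − 0.90 + 0.77) = min(1, 0.87) = 0.87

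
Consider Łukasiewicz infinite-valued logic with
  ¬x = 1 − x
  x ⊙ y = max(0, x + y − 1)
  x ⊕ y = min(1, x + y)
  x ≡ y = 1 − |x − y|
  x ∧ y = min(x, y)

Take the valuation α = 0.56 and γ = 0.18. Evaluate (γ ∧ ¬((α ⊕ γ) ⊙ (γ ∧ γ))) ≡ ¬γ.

α ⊕ γ = min(1, 0.56 + 0.18) = min(1, 0.74) = 0.74
γ ∧ γ = min(0.18, 0.18) = 0.18
(α ⊕ γ) ⊙ (γ ∧ γ) = max(0, 0.74 + 0.18 − 1) = max(0, -0.08) = 0.00
¬((α ⊕ γ) ⊙ (γ ∧ γ)) = 1 − 0.00 = 1.00
γ ∧ ¬((α ⊕ γ) ⊙ (γ ∧ γ)) = min(0.18, 1.00) = 0.18
¬γ = 1 − 0.18 = 0.82
(γ ∧ ¬((α ⊕ γ) ⊙ (γ ∧ γ))) ≡ ¬γ = 1 − |0.18 − 0.82| = 1 − 0.64 = 0.36

0.36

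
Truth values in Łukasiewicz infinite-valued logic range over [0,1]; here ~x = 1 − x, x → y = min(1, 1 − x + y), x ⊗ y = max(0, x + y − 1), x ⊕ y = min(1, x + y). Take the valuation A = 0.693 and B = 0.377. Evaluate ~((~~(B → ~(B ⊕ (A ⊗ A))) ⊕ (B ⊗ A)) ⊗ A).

0.377

A ⊗ A = max(0, 0.693 + 0.693 − 1) = max(0, 0.386) = 0.386
B ⊕ (A ⊗ A) = min(1, 0.377 + 0.386) = min(1, 0.763) = 0.763
~(B ⊕ (A ⊗ A)) = 1 − 0.763 = 0.237
B → ~(B ⊕ (A ⊗ A)) = min(1, 1 − 0.377 + 0.237) = min(1, 0.860) = 0.860
~(B → ~(B ⊕ (A ⊗ A))) = 1 − 0.860 = 0.140
~~(B → ~(B ⊕ (A ⊗ A))) = 1 − 0.140 = 0.860
B ⊗ A = max(0, 0.377 + 0.693 − 1) = max(0, 0.070) = 0.070
~~(B → ~(B ⊕ (A ⊗ A))) ⊕ (B ⊗ A) = min(1, 0.860 + 0.070) = min(1, 0.930) = 0.930
(~~(B → ~(B ⊕ (A ⊗ A))) ⊕ (B ⊗ A)) ⊗ A = max(0, 0.930 + 0.693 − 1) = max(0, 0.623) = 0.623
~((~~(B → ~(B ⊕ (A ⊗ A))) ⊕ (B ⊗ A)) ⊗ A) = 1 − 0.623 = 0.377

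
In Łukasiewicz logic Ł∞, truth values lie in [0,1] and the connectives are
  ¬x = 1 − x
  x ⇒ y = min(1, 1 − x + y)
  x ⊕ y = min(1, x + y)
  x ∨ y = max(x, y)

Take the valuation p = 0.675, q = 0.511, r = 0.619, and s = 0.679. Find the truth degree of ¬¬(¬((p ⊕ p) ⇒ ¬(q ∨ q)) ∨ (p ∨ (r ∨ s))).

p ⊕ p = min(1, 0.675 + 0.675) = min(1, 1.350) = 1.000
q ∨ q = max(0.511, 0.511) = 0.511
¬(q ∨ q) = 1 − 0.511 = 0.489
(p ⊕ p) ⇒ ¬(q ∨ q) = min(1, 1 − 1.000 + 0.489) = min(1, 0.489) = 0.489
¬((p ⊕ p) ⇒ ¬(q ∨ q)) = 1 − 0.489 = 0.511
r ∨ s = max(0.619, 0.679) = 0.679
p ∨ (r ∨ s) = max(0.675, 0.679) = 0.679
¬((p ⊕ p) ⇒ ¬(q ∨ q)) ∨ (p ∨ (r ∨ s)) = max(0.511, 0.679) = 0.679
¬(¬((p ⊕ p) ⇒ ¬(q ∨ q)) ∨ (p ∨ (r ∨ s))) = 1 − 0.679 = 0.321
¬¬(¬((p ⊕ p) ⇒ ¬(q ∨ q)) ∨ (p ∨ (r ∨ s))) = 1 − 0.321 = 0.679

0.679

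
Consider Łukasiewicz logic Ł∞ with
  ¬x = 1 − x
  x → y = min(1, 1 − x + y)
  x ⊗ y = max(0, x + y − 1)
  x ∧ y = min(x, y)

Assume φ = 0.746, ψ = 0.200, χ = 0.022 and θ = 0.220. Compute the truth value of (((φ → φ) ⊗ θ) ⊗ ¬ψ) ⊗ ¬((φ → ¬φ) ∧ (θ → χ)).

0.000

φ → φ = min(1, 1 − 0.746 + 0.746) = min(1, 1.000) = 1.000
(φ → φ) ⊗ θ = max(0, 1.000 + 0.220 − 1) = max(0, 0.220) = 0.220
¬ψ = 1 − 0.200 = 0.800
((φ → φ) ⊗ θ) ⊗ ¬ψ = max(0, 0.220 + 0.800 − 1) = max(0, 0.020) = 0.020
¬φ = 1 − 0.746 = 0.254
φ → ¬φ = min(1, 1 − 0.746 + 0.254) = min(1, 0.508) = 0.508
θ → χ = min(1, 1 − 0.220 + 0.022) = min(1, 0.802) = 0.802
(φ → ¬φ) ∧ (θ → χ) = min(0.508, 0.802) = 0.508
¬((φ → ¬φ) ∧ (θ → χ)) = 1 − 0.508 = 0.492
(((φ → φ) ⊗ θ) ⊗ ¬ψ) ⊗ ¬((φ → ¬φ) ∧ (θ → χ)) = max(0, 0.020 + 0.492 − 1) = max(0, -0.488) = 0.000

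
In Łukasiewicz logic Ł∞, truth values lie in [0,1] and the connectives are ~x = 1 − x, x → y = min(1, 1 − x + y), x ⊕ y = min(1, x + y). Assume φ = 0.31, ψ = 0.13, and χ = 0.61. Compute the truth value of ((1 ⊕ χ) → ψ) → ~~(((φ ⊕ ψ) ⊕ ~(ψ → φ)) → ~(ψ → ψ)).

1.00

1 ⊕ χ = min(1, 1.00 + 0.61) = min(1, 1.61) = 1.00
(1 ⊕ χ) → ψ = min(1, 1 − 1.00 + 0.13) = min(1, 0.13) = 0.13
φ ⊕ ψ = min(1, 0.31 + 0.13) = min(1, 0.44) = 0.44
ψ → φ = min(1, 1 − 0.13 + 0.31) = min(1, 1.18) = 1.00
~(ψ → φ) = 1 − 1.00 = 0.00
(φ ⊕ ψ) ⊕ ~(ψ → φ) = min(1, 0.44 + 0.00) = min(1, 0.44) = 0.44
ψ → ψ = min(1, 1 − 0.13 + 0.13) = min(1, 1.00) = 1.00
~(ψ → ψ) = 1 − 1.00 = 0.00
((φ ⊕ ψ) ⊕ ~(ψ → φ)) → ~(ψ → ψ) = min(1, 1 − 0.44 + 0.00) = min(1, 0.56) = 0.56
~(((φ ⊕ ψ) ⊕ ~(ψ → φ)) → ~(ψ → ψ)) = 1 − 0.56 = 0.44
~~(((φ ⊕ ψ) ⊕ ~(ψ → φ)) → ~(ψ → ψ)) = 1 − 0.44 = 0.56
((1 ⊕ χ) → ψ) → ~~(((φ ⊕ ψ) ⊕ ~(ψ → φ)) → ~(ψ → ψ)) = min(1, 1 − 0.13 + 0.56) = min(1, 1.43) = 1.00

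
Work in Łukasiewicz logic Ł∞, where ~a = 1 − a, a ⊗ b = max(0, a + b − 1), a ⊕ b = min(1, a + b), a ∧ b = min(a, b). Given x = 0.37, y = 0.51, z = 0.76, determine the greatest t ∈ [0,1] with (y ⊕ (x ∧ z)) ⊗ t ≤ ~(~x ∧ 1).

x ∧ z = min(0.37, 0.76) = 0.37
y ⊕ (x ∧ z) = min(1, 0.51 + 0.37) = min(1, 0.88) = 0.88
So the left factor is y ⊕ (x ∧ z) = 0.88.
~x = 1 − 0.37 = 0.63
~x ∧ 1 = min(0.63, 1.00) = 0.63
~(~x ∧ 1) = 1 − 0.63 = 0.37
So the right-hand bound is ~(~x ∧ 1) = 0.37.
The residuum of the Łukasiewicz t-norm gives the supremum: min(1, 1 − 0.88 + 0.37).
1 − 0.88 + 0.37 = 0.49, so t = min(1, 0.49) = 0.49.
Check: 0.88 ⊗ 0.49 = max(0, 0.37) = 0.37 ≤ 0.37.

0.49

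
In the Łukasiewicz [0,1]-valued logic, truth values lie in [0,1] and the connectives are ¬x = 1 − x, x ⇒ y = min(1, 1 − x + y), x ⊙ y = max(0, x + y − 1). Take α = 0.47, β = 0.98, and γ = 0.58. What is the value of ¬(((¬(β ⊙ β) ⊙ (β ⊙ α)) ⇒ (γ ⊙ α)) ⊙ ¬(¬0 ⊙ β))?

β ⊙ β = max(0, 0.98 + 0.98 − 1) = max(0, 0.96) = 0.96
¬(β ⊙ β) = 1 − 0.96 = 0.04
β ⊙ α = max(0, 0.98 + 0.47 − 1) = max(0, 0.45) = 0.45
¬(β ⊙ β) ⊙ (β ⊙ α) = max(0, 0.04 + 0.45 − 1) = max(0, -0.51) = 0.00
γ ⊙ α = max(0, 0.58 + 0.47 − 1) = max(0, 0.05) = 0.05
(¬(β ⊙ β) ⊙ (β ⊙ α)) ⇒ (γ ⊙ α) = min(1, 1 − 0.00 + 0.05) = min(1, 1.05) = 1.00
¬0 = 1 − 0.00 = 1.00
¬0 ⊙ β = max(0, 1.00 + 0.98 − 1) = max(0, 0.98) = 0.98
¬(¬0 ⊙ β) = 1 − 0.98 = 0.02
((¬(β ⊙ β) ⊙ (β ⊙ α)) ⇒ (γ ⊙ α)) ⊙ ¬(¬0 ⊙ β) = max(0, 1.00 + 0.02 − 1) = max(0, 0.02) = 0.02
¬(((¬(β ⊙ β) ⊙ (β ⊙ α)) ⇒ (γ ⊙ α)) ⊙ ¬(¬0 ⊙ β)) = 1 − 0.02 = 0.98

0.98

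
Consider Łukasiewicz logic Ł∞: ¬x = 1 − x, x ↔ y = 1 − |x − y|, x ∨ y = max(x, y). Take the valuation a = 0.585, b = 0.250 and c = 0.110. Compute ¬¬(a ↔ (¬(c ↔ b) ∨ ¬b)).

0.835

c ↔ b = 1 − |0.110 − 0.250| = 1 − 0.140 = 0.860
¬(c ↔ b) = 1 − 0.860 = 0.140
¬b = 1 − 0.250 = 0.750
¬(c ↔ b) ∨ ¬b = max(0.140, 0.750) = 0.750
a ↔ (¬(c ↔ b) ∨ ¬b) = 1 − |0.585 − 0.750| = 1 − 0.165 = 0.835
¬(a ↔ (¬(c ↔ b) ∨ ¬b)) = 1 − 0.835 = 0.165
¬¬(a ↔ (¬(c ↔ b) ∨ ¬b)) = 1 − 0.165 = 0.835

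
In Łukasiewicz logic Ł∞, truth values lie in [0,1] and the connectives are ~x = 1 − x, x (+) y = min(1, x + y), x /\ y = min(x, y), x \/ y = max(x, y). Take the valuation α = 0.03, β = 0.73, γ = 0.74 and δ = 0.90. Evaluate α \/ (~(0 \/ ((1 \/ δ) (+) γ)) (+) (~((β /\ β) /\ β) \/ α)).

1 \/ δ = max(1.00, 0.90) = 1.00
(1 \/ δ) (+) γ = min(1, 1.00 + 0.74) = min(1, 1.74) = 1.00
0 \/ ((1 \/ δ) (+) γ) = max(0.00, 1.00) = 1.00
~(0 \/ ((1 \/ δ) (+) γ)) = 1 − 1.00 = 0.00
β /\ β = min(0.73, 0.73) = 0.73
(β /\ β) /\ β = min(0.73, 0.73) = 0.73
~((β /\ β) /\ β) = 1 − 0.73 = 0.27
~((β /\ β) /\ β) \/ α = max(0.27, 0.03) = 0.27
~(0 \/ ((1 \/ δ) (+) γ)) (+) (~((β /\ β) /\ β) \/ α) = min(1, 0.00 + 0.27) = min(1, 0.27) = 0.27
α \/ (~(0 \/ ((1 \/ δ) (+) γ)) (+) (~((β /\ β) /\ β) \/ α)) = max(0.03, 0.27) = 0.27

0.27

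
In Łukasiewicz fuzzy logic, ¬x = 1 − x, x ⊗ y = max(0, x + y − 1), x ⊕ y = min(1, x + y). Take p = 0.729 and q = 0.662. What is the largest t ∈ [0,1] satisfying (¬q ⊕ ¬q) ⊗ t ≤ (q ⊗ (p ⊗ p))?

0.444

¬q = 1 − 0.662 = 0.338
¬q ⊕ ¬q = min(1, 0.338 + 0.338) = min(1, 0.676) = 0.676
So the left factor is ¬q ⊕ ¬q = 0.676.
p ⊗ p = max(0, 0.729 + 0.729 − 1) = max(0, 0.458) = 0.458
q ⊗ (p ⊗ p) = max(0, 0.662 + 0.458 − 1) = max(0, 0.120) = 0.120
So the right-hand bound is q ⊗ (p ⊗ p) = 0.120.
The residuum of the Łukasiewicz t-norm gives the supremum: min(1, 1 − 0.676 + 0.120).
1 − 0.676 + 0.120 = 0.444, so t = min(1, 0.444) = 0.444.
Check: 0.676 ⊗ 0.444 = max(0, 0.120) = 0.120 ≤ 0.120.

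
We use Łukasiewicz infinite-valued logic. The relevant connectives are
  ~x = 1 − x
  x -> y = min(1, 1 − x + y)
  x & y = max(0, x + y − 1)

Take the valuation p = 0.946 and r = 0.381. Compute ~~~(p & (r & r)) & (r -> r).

r & r = max(0, 0.381 + 0.381 − 1) = max(0, -0.238) = 0.000
p & (r & r) = max(0, 0.946 + 0.000 − 1) = max(0, -0.054) = 0.000
~(p & (r & r)) = 1 − 0.000 = 1.000
~~(p & (r & r)) = 1 − 1.000 = 0.000
~~~(p & (r & r)) = 1 − 0.000 = 1.000
r -> r = min(1, 1 − 0.381 + 0.381) = min(1, 1.000) = 1.000
~~~(p & (r & r)) & (r -> r) = max(0, 1.000 + 1.000 − 1) = max(0, 1.000) = 1.000

1.000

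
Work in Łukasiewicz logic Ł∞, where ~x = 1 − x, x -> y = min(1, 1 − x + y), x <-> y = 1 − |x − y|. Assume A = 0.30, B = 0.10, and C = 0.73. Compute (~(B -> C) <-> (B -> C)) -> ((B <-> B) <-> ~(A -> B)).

1.00

B -> C = min(1, 1 − 0.10 + 0.73) = min(1, 1.63) = 1.00
~(B -> C) = 1 − 1.00 = 0.00
~(B -> C) <-> (B -> C) = 1 − |0.00 − 1.00| = 1 − 1.00 = 0.00
B <-> B = 1 − |0.10 − 0.10| = 1 − 0.00 = 1.00
A -> B = min(1, 1 − 0.30 + 0.10) = min(1, 0.80) = 0.80
~(A -> B) = 1 − 0.80 = 0.20
(B <-> B) <-> ~(A -> B) = 1 − |1.00 − 0.20| = 1 − 0.80 = 0.20
(~(B -> C) <-> (B -> C)) -> ((B <-> B) <-> ~(A -> B)) = min(1, 1 − 0.00 + 0.20) = min(1, 1.20) = 1.00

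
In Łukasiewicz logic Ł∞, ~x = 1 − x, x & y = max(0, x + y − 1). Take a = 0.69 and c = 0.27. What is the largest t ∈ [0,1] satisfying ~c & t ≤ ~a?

0.58

~c = 1 − 0.27 = 0.73
So the left factor is ~c = 0.73.
~a = 1 − 0.69 = 0.31
So the right-hand bound is ~a = 0.31.
The residuum of the Łukasiewicz t-norm gives the supremum: min(1, 1 − 0.73 + 0.31).
1 − 0.73 + 0.31 = 0.58, so t = min(1, 0.58) = 0.58.
Check: 0.73 & 0.58 = max(0, 0.31) = 0.31 ≤ 0.31.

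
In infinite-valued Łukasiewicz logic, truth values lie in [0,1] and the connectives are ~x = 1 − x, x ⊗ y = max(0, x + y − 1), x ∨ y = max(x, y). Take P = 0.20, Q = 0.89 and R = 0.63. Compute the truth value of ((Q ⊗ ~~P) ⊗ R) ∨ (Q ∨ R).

~P = 1 − 0.20 = 0.80
~~P = 1 − 0.80 = 0.20
Q ⊗ ~~P = max(0, 0.89 + 0.20 − 1) = max(0, 0.09) = 0.09
(Q ⊗ ~~P) ⊗ R = max(0, 0.09 + 0.63 − 1) = max(0, -0.28) = 0.00
Q ∨ R = max(0.89, 0.63) = 0.89
((Q ⊗ ~~P) ⊗ R) ∨ (Q ∨ R) = max(0.00, 0.89) = 0.89

0.89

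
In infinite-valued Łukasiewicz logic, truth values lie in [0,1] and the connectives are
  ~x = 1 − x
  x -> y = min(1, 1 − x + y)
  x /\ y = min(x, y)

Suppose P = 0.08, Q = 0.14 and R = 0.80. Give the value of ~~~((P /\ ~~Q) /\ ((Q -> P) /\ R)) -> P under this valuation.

~Q = 1 − 0.14 = 0.86
~~Q = 1 − 0.86 = 0.14
P /\ ~~Q = min(0.08, 0.14) = 0.08
Q -> P = min(1, 1 − 0.14 + 0.08) = min(1, 0.94) = 0.94
(Q -> P) /\ R = min(0.94, 0.80) = 0.80
(P /\ ~~Q) /\ ((Q -> P) /\ R) = min(0.08, 0.80) = 0.08
~((P /\ ~~Q) /\ ((Q -> P) /\ R)) = 1 − 0.08 = 0.92
~~((P /\ ~~Q) /\ ((Q -> P) /\ R)) = 1 − 0.92 = 0.08
~~~((P /\ ~~Q) /\ ((Q -> P) /\ R)) = 1 − 0.08 = 0.92
~~~((P /\ ~~Q) /\ ((Q -> P) /\ R)) -> P = min(1, 1 − 0.92 + 0.08) = min(1, 0.16) = 0.16

0.16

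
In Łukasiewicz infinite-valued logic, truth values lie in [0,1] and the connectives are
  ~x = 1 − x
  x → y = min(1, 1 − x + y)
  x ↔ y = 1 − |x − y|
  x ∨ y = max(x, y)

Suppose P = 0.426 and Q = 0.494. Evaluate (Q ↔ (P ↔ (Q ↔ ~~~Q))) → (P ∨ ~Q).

~Q = 1 − 0.494 = 0.506
~~Q = 1 − 0.506 = 0.494
~~~Q = 1 − 0.494 = 0.506
Q ↔ ~~~Q = 1 − |0.494 − 0.506| = 1 − 0.012 = 0.988
P ↔ (Q ↔ ~~~Q) = 1 − |0.426 − 0.988| = 1 − 0.562 = 0.438
Q ↔ (P ↔ (Q ↔ ~~~Q)) = 1 − |0.494 − 0.438| = 1 − 0.056 = 0.944
P ∨ ~Q = max(0.426, 0.506) = 0.506
(Q ↔ (P ↔ (Q ↔ ~~~Q))) → (P ∨ ~Q) = min(1, 1 − 0.944 + 0.506) = min(1, 0.562) = 0.562

0.562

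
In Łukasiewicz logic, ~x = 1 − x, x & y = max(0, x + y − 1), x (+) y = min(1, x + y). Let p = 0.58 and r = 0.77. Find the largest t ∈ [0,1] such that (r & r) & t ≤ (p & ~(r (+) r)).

r & r = max(0, 0.77 + 0.77 − 1) = max(0, 0.54) = 0.54
So the left factor is r & r = 0.54.
r (+) r = min(1, 0.77 + 0.77) = min(1, 1.54) = 1.00
~(r (+) r) = 1 − 1.00 = 0.00
p & ~(r (+) r) = max(0, 0.58 + 0.00 − 1) = max(0, -0.42) = 0.00
So the right-hand bound is p & ~(r (+) r) = 0.00.
The residuum of the Łukasiewicz t-norm gives the supremum: min(1, 1 − 0.54 + 0.00).
1 − 0.54 + 0.00 = 0.46, so t = min(1, 0.46) = 0.46.
Check: 0.54 & 0.46 = max(0, 0.00) = 0.00 ≤ 0.00.

0.46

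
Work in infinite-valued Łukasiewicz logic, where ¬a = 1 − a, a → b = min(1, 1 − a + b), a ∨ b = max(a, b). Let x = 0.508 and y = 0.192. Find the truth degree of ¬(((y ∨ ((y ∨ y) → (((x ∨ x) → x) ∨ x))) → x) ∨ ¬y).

y ∨ y = max(0.192, 0.192) = 0.192
x ∨ x = max(0.508, 0.508) = 0.508
(x ∨ x) → x = min(1, 1 − 0.508 + 0.508) = min(1, 1.000) = 1.000
((x ∨ x) → x) ∨ x = max(1.000, 0.508) = 1.000
(y ∨ y) → (((x ∨ x) → x) ∨ x) = min(1, 1 − 0.192 + 1.000) = min(1, 1.808) = 1.000
y ∨ ((y ∨ y) → (((x ∨ x) → x) ∨ x)) = max(0.192, 1.000) = 1.000
(y ∨ ((y ∨ y) → (((x ∨ x) → x) ∨ x))) → x = min(1, 1 − 1.000 + 0.508) = min(1, 0.508) = 0.508
¬y = 1 − 0.192 = 0.808
((y ∨ ((y ∨ y) → (((x ∨ x) → x) ∨ x))) → x) ∨ ¬y = max(0.508, 0.808) = 0.808
¬(((y ∨ ((y ∨ y) → (((x ∨ x) → x) ∨ x))) → x) ∨ ¬y) = 1 − 0.808 = 0.192

0.192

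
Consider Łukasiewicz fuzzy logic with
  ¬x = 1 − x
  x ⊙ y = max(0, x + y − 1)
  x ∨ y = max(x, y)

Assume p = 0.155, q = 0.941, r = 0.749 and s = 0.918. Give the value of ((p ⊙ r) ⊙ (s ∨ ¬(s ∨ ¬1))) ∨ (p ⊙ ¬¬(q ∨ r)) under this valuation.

p ⊙ r = max(0, 0.155 + 0.749 − 1) = max(0, -0.096) = 0.000
¬1 = 1 − 1.000 = 0.000
s ∨ ¬1 = max(0.918, 0.000) = 0.918
¬(s ∨ ¬1) = 1 − 0.918 = 0.082
s ∨ ¬(s ∨ ¬1) = max(0.918, 0.082) = 0.918
(p ⊙ r) ⊙ (s ∨ ¬(s ∨ ¬1)) = max(0, 0.000 + 0.918 − 1) = max(0, -0.082) = 0.000
q ∨ r = max(0.941, 0.749) = 0.941
¬(q ∨ r) = 1 − 0.941 = 0.059
¬¬(q ∨ r) = 1 − 0.059 = 0.941
p ⊙ ¬¬(q ∨ r) = max(0, 0.155 + 0.941 − 1) = max(0, 0.096) = 0.096
((p ⊙ r) ⊙ (s ∨ ¬(s ∨ ¬1))) ∨ (p ⊙ ¬¬(q ∨ r)) = max(0.000, 0.096) = 0.096

0.096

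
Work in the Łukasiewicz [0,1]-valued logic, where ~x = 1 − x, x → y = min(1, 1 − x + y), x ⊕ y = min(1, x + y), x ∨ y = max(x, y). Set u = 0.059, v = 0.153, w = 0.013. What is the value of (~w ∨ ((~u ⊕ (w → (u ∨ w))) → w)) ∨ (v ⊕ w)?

0.987

~w = 1 − 0.013 = 0.987
~u = 1 − 0.059 = 0.941
u ∨ w = max(0.059, 0.013) = 0.059
w → (u ∨ w) = min(1, 1 − 0.013 + 0.059) = min(1, 1.046) = 1.000
~u ⊕ (w → (u ∨ w)) = min(1, 0.941 + 1.000) = min(1, 1.941) = 1.000
(~u ⊕ (w → (u ∨ w))) → w = min(1, 1 − 1.000 + 0.013) = min(1, 0.013) = 0.013
~w ∨ ((~u ⊕ (w → (u ∨ w))) → w) = max(0.987, 0.013) = 0.987
v ⊕ w = min(1, 0.153 + 0.013) = min(1, 0.166) = 0.166
(~w ∨ ((~u ⊕ (w → (u ∨ w))) → w)) ∨ (v ⊕ w) = max(0.987, 0.166) = 0.987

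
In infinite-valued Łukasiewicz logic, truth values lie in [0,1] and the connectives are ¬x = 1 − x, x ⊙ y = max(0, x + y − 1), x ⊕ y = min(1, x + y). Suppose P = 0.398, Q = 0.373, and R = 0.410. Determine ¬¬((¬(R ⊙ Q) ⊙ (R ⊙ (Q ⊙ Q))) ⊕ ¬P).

0.602

R ⊙ Q = max(0, 0.410 + 0.373 − 1) = max(0, -0.217) = 0.000
¬(R ⊙ Q) = 1 − 0.000 = 1.000
Q ⊙ Q = max(0, 0.373 + 0.373 − 1) = max(0, -0.254) = 0.000
R ⊙ (Q ⊙ Q) = max(0, 0.410 + 0.000 − 1) = max(0, -0.590) = 0.000
¬(R ⊙ Q) ⊙ (R ⊙ (Q ⊙ Q)) = max(0, 1.000 + 0.000 − 1) = max(0, 0.000) = 0.000
¬P = 1 − 0.398 = 0.602
(¬(R ⊙ Q) ⊙ (R ⊙ (Q ⊙ Q))) ⊕ ¬P = min(1, 0.000 + 0.602) = min(1, 0.602) = 0.602
¬((¬(R ⊙ Q) ⊙ (R ⊙ (Q ⊙ Q))) ⊕ ¬P) = 1 − 0.602 = 0.398
¬¬((¬(R ⊙ Q) ⊙ (R ⊙ (Q ⊙ Q))) ⊕ ¬P) = 1 − 0.398 = 0.602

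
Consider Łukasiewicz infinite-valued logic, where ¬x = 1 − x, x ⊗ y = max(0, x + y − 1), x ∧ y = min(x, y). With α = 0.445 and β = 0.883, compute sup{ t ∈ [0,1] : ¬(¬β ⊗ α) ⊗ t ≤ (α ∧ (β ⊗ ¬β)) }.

0.000

¬β = 1 − 0.883 = 0.117
¬β ⊗ α = max(0, 0.117 + 0.445 − 1) = max(0, -0.438) = 0.000
¬(¬β ⊗ α) = 1 − 0.000 = 1.000
So the left factor is ¬(¬β ⊗ α) = 1.000.
β ⊗ ¬β = max(0, 0.883 + 0.117 − 1) = max(0, 0.000) = 0.000
α ∧ (β ⊗ ¬β) = min(0.445, 0.000) = 0.000
So the right-hand bound is α ∧ (β ⊗ ¬β) = 0.000.
The residuum of the Łukasiewicz t-norm gives the supremum: min(1, 1 − 1.000 + 0.000).
1 − 1.000 + 0.000 = 0.000, so t = min(1, 0.000) = 0.000.
Check: 1.000 ⊗ 0.000 = max(0, 0.000) = 0.000 ≤ 0.000.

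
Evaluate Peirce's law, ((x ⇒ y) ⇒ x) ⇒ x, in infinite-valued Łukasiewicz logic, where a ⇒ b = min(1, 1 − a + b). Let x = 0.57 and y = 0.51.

0.94

x ⇒ y = min(1, 1 − 0.57 + 0.51) = min(1, 0.94) = 0.94
(x ⇒ y) ⇒ x = min(1, 1 − 0.94 + 0.57) = min(1, 0.63) = 0.63
((x ⇒ y) ⇒ x) ⇒ x = min(1, 1 − 0.63 + 0.57) = min(1, 0.94) = 0.94
(The value 0.94 < 1 shows this instance is not satisfied; not a Ł∞-tautology in general.)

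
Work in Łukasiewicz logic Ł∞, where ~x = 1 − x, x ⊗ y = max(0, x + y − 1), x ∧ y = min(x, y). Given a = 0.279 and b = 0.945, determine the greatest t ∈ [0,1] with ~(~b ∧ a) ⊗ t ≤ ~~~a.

0.776

~b = 1 − 0.945 = 0.055
~b ∧ a = min(0.055, 0.279) = 0.055
~(~b ∧ a) = 1 − 0.055 = 0.945
So the left factor is ~(~b ∧ a) = 0.945.
~a = 1 − 0.279 = 0.721
~~a = 1 − 0.721 = 0.279
~~~a = 1 − 0.279 = 0.721
So the right-hand bound is ~~~a = 0.721.
The residuum of the Łukasiewicz t-norm gives the supremum: min(1, 1 − 0.945 + 0.721).
1 − 0.945 + 0.721 = 0.776, so t = min(1, 0.776) = 0.776.
Check: 0.945 ⊗ 0.776 = max(0, 0.721) = 0.721 ≤ 0.721.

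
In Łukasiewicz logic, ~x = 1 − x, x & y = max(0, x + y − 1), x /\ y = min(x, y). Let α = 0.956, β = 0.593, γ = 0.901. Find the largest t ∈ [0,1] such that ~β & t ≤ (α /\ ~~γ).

~β = 1 − 0.593 = 0.407
So the left factor is ~β = 0.407.
~γ = 1 − 0.901 = 0.099
~~γ = 1 − 0.099 = 0.901
α /\ ~~γ = min(0.956, 0.901) = 0.901
So the right-hand bound is α /\ ~~γ = 0.901.
The residuum of the Łukasiewicz t-norm gives the supremum: min(1, 1 − 0.407 + 0.901).
1 − 0.407 + 0.901 = 1.494, so t = min(1, 1.494) = 1.000.
Check: 0.407 & 1.000 = max(0, 0.407) = 0.407 ≤ 0.901.

1.000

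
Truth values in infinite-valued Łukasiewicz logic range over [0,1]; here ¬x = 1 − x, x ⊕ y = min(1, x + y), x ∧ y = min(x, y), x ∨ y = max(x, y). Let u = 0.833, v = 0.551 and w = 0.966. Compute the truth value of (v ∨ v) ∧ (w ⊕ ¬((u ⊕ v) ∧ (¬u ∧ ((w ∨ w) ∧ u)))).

0.551

v ∨ v = max(0.551, 0.551) = 0.551
u ⊕ v = min(1, 0.833 + 0.551) = min(1, 1.384) = 1.000
¬u = 1 − 0.833 = 0.167
w ∨ w = max(0.966, 0.966) = 0.966
(w ∨ w) ∧ u = min(0.966, 0.833) = 0.833
¬u ∧ ((w ∨ w) ∧ u) = min(0.167, 0.833) = 0.167
(u ⊕ v) ∧ (¬u ∧ ((w ∨ w) ∧ u)) = min(1.000, 0.167) = 0.167
¬((u ⊕ v) ∧ (¬u ∧ ((w ∨ w) ∧ u))) = 1 − 0.167 = 0.833
w ⊕ ¬((u ⊕ v) ∧ (¬u ∧ ((w ∨ w) ∧ u))) = min(1, 0.966 + 0.833) = min(1, 1.799) = 1.000
(v ∨ v) ∧ (w ⊕ ¬((u ⊕ v) ∧ (¬u ∧ ((w ∨ w) ∧ u)))) = min(0.551, 1.000) = 0.551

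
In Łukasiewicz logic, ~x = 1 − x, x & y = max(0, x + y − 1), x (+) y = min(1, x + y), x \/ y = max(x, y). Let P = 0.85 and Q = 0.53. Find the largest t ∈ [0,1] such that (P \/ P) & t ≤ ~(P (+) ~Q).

0.15

P \/ P = max(0.85, 0.85) = 0.85
So the left factor is P \/ P = 0.85.
~Q = 1 − 0.53 = 0.47
P (+) ~Q = min(1, 0.85 + 0.47) = min(1, 1.32) = 1.00
~(P (+) ~Q) = 1 − 1.00 = 0.00
So the right-hand bound is ~(P (+) ~Q) = 0.00.
The residuum of the Łukasiewicz t-norm gives the supremum: min(1, 1 − 0.85 + 0.00).
1 − 0.85 + 0.00 = 0.15, so t = min(1, 0.15) = 0.15.
Check: 0.85 & 0.15 = max(0, 0.00) = 0.00 ≤ 0.00.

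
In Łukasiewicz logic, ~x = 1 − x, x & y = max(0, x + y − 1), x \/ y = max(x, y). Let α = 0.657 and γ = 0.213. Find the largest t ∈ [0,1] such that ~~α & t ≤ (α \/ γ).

1.000

~α = 1 − 0.657 = 0.343
~~α = 1 − 0.343 = 0.657
So the left factor is ~~α = 0.657.
α \/ γ = max(0.657, 0.213) = 0.657
So the right-hand bound is α \/ γ = 0.657.
The residuum of the Łukasiewicz t-norm gives the supremum: min(1, 1 − 0.657 + 0.657).
1 − 0.657 + 0.657 = 1.000, so t = min(1, 1.000) = 1.000.
Check: 0.657 & 1.000 = max(0, 0.657) = 0.657 ≤ 0.657.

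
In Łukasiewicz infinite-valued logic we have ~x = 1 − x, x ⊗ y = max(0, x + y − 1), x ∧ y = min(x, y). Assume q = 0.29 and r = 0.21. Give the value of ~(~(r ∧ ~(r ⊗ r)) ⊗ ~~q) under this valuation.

0.92

r ⊗ r = max(0, 0.21 + 0.21 − 1) = max(0, -0.58) = 0.00
~(r ⊗ r) = 1 − 0.00 = 1.00
r ∧ ~(r ⊗ r) = min(0.21, 1.00) = 0.21
~(r ∧ ~(r ⊗ r)) = 1 − 0.21 = 0.79
~q = 1 − 0.29 = 0.71
~~q = 1 − 0.71 = 0.29
~(r ∧ ~(r ⊗ r)) ⊗ ~~q = max(0, 0.79 + 0.29 − 1) = max(0, 0.08) = 0.08
~(~(r ∧ ~(r ⊗ r)) ⊗ ~~q) = 1 − 0.08 = 0.92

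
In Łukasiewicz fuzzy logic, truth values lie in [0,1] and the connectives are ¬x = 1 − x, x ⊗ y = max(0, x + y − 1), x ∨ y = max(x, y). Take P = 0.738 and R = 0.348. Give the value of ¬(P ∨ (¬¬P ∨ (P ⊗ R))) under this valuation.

0.262

¬P = 1 − 0.738 = 0.262
¬¬P = 1 − 0.262 = 0.738
P ⊗ R = max(0, 0.738 + 0.348 − 1) = max(0, 0.086) = 0.086
¬¬P ∨ (P ⊗ R) = max(0.738, 0.086) = 0.738
P ∨ (¬¬P ∨ (P ⊗ R)) = max(0.738, 0.738) = 0.738
¬(P ∨ (¬¬P ∨ (P ⊗ R))) = 1 − 0.738 = 0.262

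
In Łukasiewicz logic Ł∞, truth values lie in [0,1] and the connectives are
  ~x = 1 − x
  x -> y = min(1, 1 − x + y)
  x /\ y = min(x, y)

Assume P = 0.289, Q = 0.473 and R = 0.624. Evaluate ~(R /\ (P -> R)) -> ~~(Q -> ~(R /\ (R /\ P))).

P -> R = min(1, 1 − 0.289 + 0.624) = min(1, 1.335) = 1.000
R /\ (P -> R) = min(0.624, 1.000) = 0.624
~(R /\ (P -> R)) = 1 − 0.624 = 0.376
R /\ P = min(0.624, 0.289) = 0.289
R /\ (R /\ P) = min(0.624, 0.289) = 0.289
~(R /\ (R /\ P)) = 1 − 0.289 = 0.711
Q -> ~(R /\ (R /\ P)) = min(1, 1 − 0.473 + 0.711) = min(1, 1.238) = 1.000
~(Q -> ~(R /\ (R /\ P))) = 1 − 1.000 = 0.000
~~(Q -> ~(R /\ (R /\ P))) = 1 − 0.000 = 1.000
~(R /\ (P -> R)) -> ~~(Q -> ~(R /\ (R /\ P))) = min(1, 1 − 0.376 + 1.000) = min(1, 1.624) = 1.000

1.000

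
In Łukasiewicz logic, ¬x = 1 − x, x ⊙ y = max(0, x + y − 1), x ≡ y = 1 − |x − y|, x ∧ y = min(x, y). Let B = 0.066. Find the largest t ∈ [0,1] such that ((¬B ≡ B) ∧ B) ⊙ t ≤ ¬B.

1.000

¬B = 1 − 0.066 = 0.934
¬B ≡ B = 1 − |0.934 − 0.066| = 1 − 0.868 = 0.132
(¬B ≡ B) ∧ B = min(0.132, 0.066) = 0.066
So the left factor is (¬B ≡ B) ∧ B = 0.066.
So the right-hand bound is ¬B = 0.934.
The residuum of the Łukasiewicz t-norm gives the supremum: min(1, 1 − 0.066 + 0.934).
1 − 0.066 + 0.934 = 1.868, so t = min(1, 1.868) = 1.000.
Check: 0.066 ⊙ 1.000 = max(0, 0.066) = 0.066 ≤ 0.934.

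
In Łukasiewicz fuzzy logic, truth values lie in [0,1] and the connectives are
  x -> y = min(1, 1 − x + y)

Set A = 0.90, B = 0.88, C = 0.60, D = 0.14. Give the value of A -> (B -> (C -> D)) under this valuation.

0.76

C -> D = min(1, 1 − 0.60 + 0.14) = min(1, 0.54) = 0.54
B -> (C -> D) = min(1, 1 − 0.88 + 0.54) = min(1, 0.66) = 0.66
A -> (B -> (C -> D)) = min(1, 1 − 0.90 + 0.66) = min(1, 0.76) = 0.76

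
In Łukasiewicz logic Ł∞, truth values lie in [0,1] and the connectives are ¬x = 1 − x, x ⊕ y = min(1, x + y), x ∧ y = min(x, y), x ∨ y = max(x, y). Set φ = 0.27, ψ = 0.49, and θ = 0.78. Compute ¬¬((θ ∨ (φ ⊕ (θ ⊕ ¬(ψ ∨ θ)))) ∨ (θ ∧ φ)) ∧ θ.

ψ ∨ θ = max(0.49, 0.78) = 0.78
¬(ψ ∨ θ) = 1 − 0.78 = 0.22
θ ⊕ ¬(ψ ∨ θ) = min(1, 0.78 + 0.22) = min(1, 1.00) = 1.00
φ ⊕ (θ ⊕ ¬(ψ ∨ θ)) = min(1, 0.27 + 1.00) = min(1, 1.27) = 1.00
θ ∨ (φ ⊕ (θ ⊕ ¬(ψ ∨ θ))) = max(0.78, 1.00) = 1.00
θ ∧ φ = min(0.78, 0.27) = 0.27
(θ ∨ (φ ⊕ (θ ⊕ ¬(ψ ∨ θ)))) ∨ (θ ∧ φ) = max(1.00, 0.27) = 1.00
¬((θ ∨ (φ ⊕ (θ ⊕ ¬(ψ ∨ θ)))) ∨ (θ ∧ φ)) = 1 − 1.00 = 0.00
¬¬((θ ∨ (φ ⊕ (θ ⊕ ¬(ψ ∨ θ)))) ∨ (θ ∧ φ)) = 1 − 0.00 = 1.00
¬¬((θ ∨ (φ ⊕ (θ ⊕ ¬(ψ ∨ θ)))) ∨ (θ ∧ φ)) ∧ θ = min(1.00, 0.78) = 0.78

0.78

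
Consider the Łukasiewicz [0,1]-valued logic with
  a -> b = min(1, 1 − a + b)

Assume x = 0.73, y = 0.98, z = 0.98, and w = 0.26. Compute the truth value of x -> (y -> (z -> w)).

0.57

z -> w = min(1, 1 − 0.98 + 0.26) = min(1, 0.28) = 0.28
y -> (z -> w) = min(1, 1 − 0.98 + 0.28) = min(1, 0.30) = 0.30
x -> (y -> (z -> w)) = min(1, 1 − 0.73 + 0.30) = min(1, 0.57) = 0.57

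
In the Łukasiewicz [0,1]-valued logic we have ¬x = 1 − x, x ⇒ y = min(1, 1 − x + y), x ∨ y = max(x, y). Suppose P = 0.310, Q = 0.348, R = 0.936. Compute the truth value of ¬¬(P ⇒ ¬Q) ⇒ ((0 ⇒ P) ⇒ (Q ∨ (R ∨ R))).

¬Q = 1 − 0.348 = 0.652
P ⇒ ¬Q = min(1, 1 − 0.310 + 0.652) = min(1, 1.342) = 1.000
¬(P ⇒ ¬Q) = 1 − 1.000 = 0.000
¬¬(P ⇒ ¬Q) = 1 − 0.000 = 1.000
0 ⇒ P = min(1, 1 − 0.000 + 0.310) = min(1, 1.310) = 1.000
R ∨ R = max(0.936, 0.936) = 0.936
Q ∨ (R ∨ R) = max(0.348, 0.936) = 0.936
(0 ⇒ P) ⇒ (Q ∨ (R ∨ R)) = min(1, 1 − 1.000 + 0.936) = min(1, 0.936) = 0.936
¬¬(P ⇒ ¬Q) ⇒ ((0 ⇒ P) ⇒ (Q ∨ (R ∨ R))) = min(1, 1 − 1.000 + 0.936) = min(1, 0.936) = 0.936

0.936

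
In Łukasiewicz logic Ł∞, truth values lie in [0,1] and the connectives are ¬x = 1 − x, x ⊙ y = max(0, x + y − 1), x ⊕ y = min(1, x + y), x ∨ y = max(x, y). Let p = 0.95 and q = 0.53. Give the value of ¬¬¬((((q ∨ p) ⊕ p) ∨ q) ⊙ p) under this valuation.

0.05

q ∨ p = max(0.53, 0.95) = 0.95
(q ∨ p) ⊕ p = min(1, 0.95 + 0.95) = min(1, 1.90) = 1.00
((q ∨ p) ⊕ p) ∨ q = max(1.00, 0.53) = 1.00
(((q ∨ p) ⊕ p) ∨ q) ⊙ p = max(0, 1.00 + 0.95 − 1) = max(0, 0.95) = 0.95
¬((((q ∨ p) ⊕ p) ∨ q) ⊙ p) = 1 − 0.95 = 0.05
¬¬((((q ∨ p) ⊕ p) ∨ q) ⊙ p) = 1 − 0.05 = 0.95
¬¬¬((((q ∨ p) ⊕ p) ∨ q) ⊙ p) = 1 − 0.95 = 0.05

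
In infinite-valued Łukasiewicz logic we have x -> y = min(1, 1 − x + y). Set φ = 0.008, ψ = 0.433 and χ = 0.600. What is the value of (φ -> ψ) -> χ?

0.600

φ -> ψ = min(1, 1 − 0.008 + 0.433) = min(1, 1.425) = 1.000
(φ -> ψ) -> χ = min(1, 1 − 1.000 + 0.600) = min(1, 0.600) = 0.600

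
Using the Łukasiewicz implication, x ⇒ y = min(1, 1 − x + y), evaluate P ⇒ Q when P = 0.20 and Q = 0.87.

1.00

P ⇒ Q = min(1, 1 − 0.20 + 0.87) = min(1, 1.67) = 1.00
For comparison, the Gödel implication (1 if x ≤ y else y) would give 1.00.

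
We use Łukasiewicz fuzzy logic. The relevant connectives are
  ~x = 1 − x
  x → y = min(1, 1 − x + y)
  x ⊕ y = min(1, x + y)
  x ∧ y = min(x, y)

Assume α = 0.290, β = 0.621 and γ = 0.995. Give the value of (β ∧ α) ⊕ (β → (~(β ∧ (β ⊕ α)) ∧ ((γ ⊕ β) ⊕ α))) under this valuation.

1.000

β ∧ α = min(0.621, 0.290) = 0.290
β ⊕ α = min(1, 0.621 + 0.290) = min(1, 0.911) = 0.911
β ∧ (β ⊕ α) = min(0.621, 0.911) = 0.621
~(β ∧ (β ⊕ α)) = 1 − 0.621 = 0.379
γ ⊕ β = min(1, 0.995 + 0.621) = min(1, 1.616) = 1.000
(γ ⊕ β) ⊕ α = min(1, 1.000 + 0.290) = min(1, 1.290) = 1.000
~(β ∧ (β ⊕ α)) ∧ ((γ ⊕ β) ⊕ α) = min(0.379, 1.000) = 0.379
β → (~(β ∧ (β ⊕ α)) ∧ ((γ ⊕ β) ⊕ α)) = min(1, 1 − 0.621 + 0.379) = min(1, 0.758) = 0.758
(β ∧ α) ⊕ (β → (~(β ∧ (β ⊕ α)) ∧ ((γ ⊕ β) ⊕ α))) = min(1, 0.290 + 0.758) = min(1, 1.048) = 1.000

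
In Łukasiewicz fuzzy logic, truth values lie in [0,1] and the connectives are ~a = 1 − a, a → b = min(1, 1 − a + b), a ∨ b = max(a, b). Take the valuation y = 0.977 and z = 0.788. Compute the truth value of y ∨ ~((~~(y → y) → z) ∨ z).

y → y = min(1, 1 − 0.977 + 0.977) = min(1, 1.000) = 1.000
~(y → y) = 1 − 1.000 = 0.000
~~(y → y) = 1 − 0.000 = 1.000
~~(y → y) → z = min(1, 1 − 1.000 + 0.788) = min(1, 0.788) = 0.788
(~~(y → y) → z) ∨ z = max(0.788, 0.788) = 0.788
~((~~(y → y) → z) ∨ z) = 1 − 0.788 = 0.212
y ∨ ~((~~(y → y) → z) ∨ z) = max(0.977, 0.212) = 0.977

0.977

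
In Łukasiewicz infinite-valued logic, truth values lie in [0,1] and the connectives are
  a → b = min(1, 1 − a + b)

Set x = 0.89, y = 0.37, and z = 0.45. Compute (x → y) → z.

0.97

x → y = min(1, 1 − 0.89 + 0.37) = min(1, 0.48) = 0.48
(x → y) → z = min(1, 1 − 0.48 + 0.45) = min(1, 0.97) = 0.97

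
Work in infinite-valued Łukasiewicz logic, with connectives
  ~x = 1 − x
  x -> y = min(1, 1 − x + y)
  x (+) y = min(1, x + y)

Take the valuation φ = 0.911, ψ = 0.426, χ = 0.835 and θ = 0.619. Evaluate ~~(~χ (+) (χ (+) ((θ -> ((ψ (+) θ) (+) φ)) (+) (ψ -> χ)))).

~χ = 1 − 0.835 = 0.165
ψ (+) θ = min(1, 0.426 + 0.619) = min(1, 1.045) = 1.000
(ψ (+) θ) (+) φ = min(1, 1.000 + 0.911) = min(1, 1.911) = 1.000
θ -> ((ψ (+) θ) (+) φ) = min(1, 1 − 0.619 + 1.000) = min(1, 1.381) = 1.000
ψ -> χ = min(1, 1 − 0.426 + 0.835) = min(1, 1.409) = 1.000
(θ -> ((ψ (+) θ) (+) φ)) (+) (ψ -> χ) = min(1, 1.000 + 1.000) = min(1, 2.000) = 1.000
χ (+) ((θ -> ((ψ (+) θ) (+) φ)) (+) (ψ -> χ)) = min(1, 0.835 + 1.000) = min(1, 1.835) = 1.000
~χ (+) (χ (+) ((θ -> ((ψ (+) θ) (+) φ)) (+) (ψ -> χ))) = min(1, 0.165 + 1.000) = min(1, 1.165) = 1.000
~(~χ (+) (χ (+) ((θ -> ((ψ (+) θ) (+) φ)) (+) (ψ -> χ)))) = 1 − 1.000 = 0.000
~~(~χ (+) (χ (+) ((θ -> ((ψ (+) θ) (+) φ)) (+) (ψ -> χ)))) = 1 − 0.000 = 1.000

1.000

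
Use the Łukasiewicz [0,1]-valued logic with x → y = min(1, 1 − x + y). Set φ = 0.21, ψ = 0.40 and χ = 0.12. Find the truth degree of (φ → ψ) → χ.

φ → ψ = min(1, 1 − 0.21 + 0.40) = min(1, 1.19) = 1.00
(φ → ψ) → χ = min(1, 1 − 1.00 + 0.12) = min(1, 0.12) = 0.12

0.12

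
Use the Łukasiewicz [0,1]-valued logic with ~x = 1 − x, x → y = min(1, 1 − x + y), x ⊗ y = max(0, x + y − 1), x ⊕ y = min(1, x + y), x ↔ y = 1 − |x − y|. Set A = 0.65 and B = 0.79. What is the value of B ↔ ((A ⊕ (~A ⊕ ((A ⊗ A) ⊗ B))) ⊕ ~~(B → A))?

0.79

~A = 1 − 0.65 = 0.35
A ⊗ A = max(0, 0.65 + 0.65 − 1) = max(0, 0.30) = 0.30
(A ⊗ A) ⊗ B = max(0, 0.30 + 0.79 − 1) = max(0, 0.09) = 0.09
~A ⊕ ((A ⊗ A) ⊗ B) = min(1, 0.35 + 0.09) = min(1, 0.44) = 0.44
A ⊕ (~A ⊕ ((A ⊗ A) ⊗ B)) = min(1, 0.65 + 0.44) = min(1, 1.09) = 1.00
B → A = min(1, 1 − 0.79 + 0.65) = min(1, 0.86) = 0.86
~(B → A) = 1 − 0.86 = 0.14
~~(B → A) = 1 − 0.14 = 0.86
(A ⊕ (~A ⊕ ((A ⊗ A) ⊗ B))) ⊕ ~~(B → A) = min(1, 1.00 + 0.86) = min(1, 1.86) = 1.00
B ↔ ((A ⊕ (~A ⊕ ((A ⊗ A) ⊗ B))) ⊕ ~~(B → A)) = 1 − |0.79 − 1.00| = 1 − 0.21 = 0.79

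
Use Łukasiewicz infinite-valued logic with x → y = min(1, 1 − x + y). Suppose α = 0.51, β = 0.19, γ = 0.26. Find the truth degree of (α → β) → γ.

α → β = min(1, 1 − 0.51 + 0.19) = min(1, 0.68) = 0.68
(α → β) → γ = min(1, 1 − 0.68 + 0.26) = min(1, 0.58) = 0.58

0.58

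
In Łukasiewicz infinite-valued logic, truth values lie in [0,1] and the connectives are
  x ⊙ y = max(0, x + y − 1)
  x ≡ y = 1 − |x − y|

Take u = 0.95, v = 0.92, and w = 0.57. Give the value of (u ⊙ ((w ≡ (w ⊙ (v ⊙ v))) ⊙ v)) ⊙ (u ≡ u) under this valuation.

0.71

v ⊙ v = max(0, 0.92 + 0.92 − 1) = max(0, 0.84) = 0.84
w ⊙ (v ⊙ v) = max(0, 0.57 + 0.84 − 1) = max(0, 0.41) = 0.41
w ≡ (w ⊙ (v ⊙ v)) = 1 − |0.57 − 0.41| = 1 − 0.16 = 0.84
(w ≡ (w ⊙ (v ⊙ v))) ⊙ v = max(0, 0.84 + 0.92 − 1) = max(0, 0.76) = 0.76
u ⊙ ((w ≡ (w ⊙ (v ⊙ v))) ⊙ v) = max(0, 0.95 + 0.76 − 1) = max(0, 0.71) = 0.71
u ≡ u = 1 − |0.95 − 0.95| = 1 − 0.00 = 1.00
(u ⊙ ((w ≡ (w ⊙ (v ⊙ v))) ⊙ v)) ⊙ (u ≡ u) = max(0, 0.71 + 1.00 − 1) = max(0, 0.71) = 0.71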